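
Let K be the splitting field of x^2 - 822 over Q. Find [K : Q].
[K : Q] = 2

f(x) = x^2 - 822 factors as (x - √822)(x + √822). The splitting field is K = Q(√822). Since 822 is squarefree and > 1, it is not a perfect square, so x^2 - 822 is irreducible over Q and [Q(√822) : Q] = 2. Hence [K : Q] = 2.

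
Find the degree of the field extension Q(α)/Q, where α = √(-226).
[Q(α):Q] = 2

[Q(α):Q] equals the degree of the minimal polynomial of α. Here α^2 = -226 and x^2 + 226 is irreducible (d = -226 is squarefree, ≠ 1, hence not a square), so deg(m_α) = 2. Thus [Q(α):Q] = 2.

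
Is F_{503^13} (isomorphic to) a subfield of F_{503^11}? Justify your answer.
No: F_{503^13} is not a subfield of F_{503^11}

F_{p^m} embeds in F_{p^n} iff m | n. Here 13 ∤ 11 (since 11 = 0·13 + 11 with remainder 11 ≠ 0), so F_{503^13} is not a subfield of F_{503^11}. Equivalently: if it were, the tower law would give 13 = [F_{503^13}:F_503] dividing [F_{503^11}:F_503] = 11, contradiction.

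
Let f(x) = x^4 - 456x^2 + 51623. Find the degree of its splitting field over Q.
[K : Q] = 4

Solving the quadratic in x^2: x^2 = (456 ± √(456^2 - 4·51623))/2 = (456 ± √1444)/2 = (456 ± 38)/2, giving x^2 = 209 or x^2 = 247. So f(x) = (x^2 - 209)(x^2 - 247) and the roots of f are ±√209, ±√247. Hence the splitting field is K = Q(√209, √247). Since 209 and 247 are distinct squarefree integers > 1, their product 51623 is not a perfect square, so √247 ∉ Q(√209). By the tower law [K:Q] = [Q(√209,√247):Q(√209)] · [Q(√209):Q] = 2 · 2 = 4.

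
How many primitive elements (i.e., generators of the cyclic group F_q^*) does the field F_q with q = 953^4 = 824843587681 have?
There are φ(824843587680) = 174095400960 primitive elements

F_q^* is cyclic of order q - 1 = 824843587680. A cyclic group of order m has exactly φ(m) generators. Here m = 824843587680 = 2^5 · 3^2 · 5 · 7 · 17 · 53 · 90821, so the number of primitive elements is φ(824843587680) = 174095400960.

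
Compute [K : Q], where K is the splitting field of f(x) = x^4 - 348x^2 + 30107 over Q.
[K : Q] = 4

Solving the quadratic in x^2: x^2 = (348 ± √(348^2 - 4·30107))/2 = (348 ± √676)/2 = (348 ± 26)/2, giving x^2 = 187 or x^2 = 161. So f(x) = (x^2 - 187)(x^2 - 161) and the roots of f are ±√187, ±√161. Hence the splitting field is K = Q(√187, √161). Since 187 and 161 are distinct squarefree integers > 1, their product 30107 is not a perfect square, so √161 ∉ Q(√187). By the tower law [K:Q] = [Q(√187,√161):Q(√187)] · [Q(√187):Q] = 2 · 2 = 4.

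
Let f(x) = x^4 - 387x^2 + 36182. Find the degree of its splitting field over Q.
[K : Q] = 4

Solving the quadratic in x^2: x^2 = (387 ± √(387^2 - 4·36182))/2 = (387 ± √5041)/2 = (387 ± 71)/2, giving x^2 = 229 or x^2 = 158. So f(x) = (x^2 - 229)(x^2 - 158) and the roots of f are ±√229, ±√158. Hence the splitting field is K = Q(√229, √158). Since 229 and 158 are distinct squarefree integers > 1, their product 36182 is not a perfect square, so √158 ∉ Q(√229). By the tower law [K:Q] = [Q(√229,√158):Q(√229)] · [Q(√229):Q] = 2 · 2 = 4.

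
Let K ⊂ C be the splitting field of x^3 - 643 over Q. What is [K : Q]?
[K : Q] = 6

The roots of x^3 - 643 are ∛643, ω∛643, ω^2∛643 where ω = e^(2πi/3) is a primitive cube root of unity, so K = Q(∛643, ω). Now [Q(∛643):Q] = 3 (since 643 is not a perfect cube, x^3 - 643 is irreducible) and [Q(ω):Q] = 2. Both 2 and 3 divide [K:Q], and [K:Q] ≤ 3·2 = 6, so [K:Q] = 6. (Equivalently: Q(∛643) ⊂ R but ω ∉ R, so [K : Q(∛643)] = 2.)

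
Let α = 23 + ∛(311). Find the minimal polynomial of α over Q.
m_α(x) = x^3 - 69x^2 + 1587x - 12478

Set β = α - 23 = ∛(311), so β^3 = 311. Then (α - 23)^3 - 311 = 0, i.e. α is a root of g(x) = (x - 23)^3 - 311 = x^3 - 69x^2 + 1587x - 12478. Since g(x) = h(x - 23) where h(x) = x^3 - 311, and h is irreducible over Q (because 311 is not a perfect cube, so h has no rational root, and a monic cubic with no rational root is irreducible), g is also irreducible (irreducibility is preserved under the substitution x → x - 23). Hence m_α(x) = x^3 - 69x^2 + 1587x - 12478.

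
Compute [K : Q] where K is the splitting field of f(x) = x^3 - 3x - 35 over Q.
[K : Q] = 6

By the rational root test, any rational root of the monic integer polynomial f(x) = x^3 - 3x - 35 must be an integer dividing the constant term -35, i.e. one of ±{1, 5, 7, 35}. Evaluating: f(1) = -37, f(-1) = -33, f(5) = 75, f(-5) = -145, f(7) = 287, f(-7) = -357, f(35) = 42735, f(-35) = -42805; none is 0, so f has no rational root and is therefore irreducible over Q (a cubic with no linear factor over a field is irreducible). For an irreducible cubic, the Galois group is A_3 or S_3 according as the discriminant disc(f) = -4a^3 - 27b^2 = -4·(-3)^3 - 27·(-35)^2 = -32967 is or is not a square in Q. Here disc(f) = -32967 is not a perfect square in Q, so the Galois group of f over Q is not contained in A_3 and must be all of S_3. The splitting field has degree |S_3| = 6 over Q, so [K : Q] = 6.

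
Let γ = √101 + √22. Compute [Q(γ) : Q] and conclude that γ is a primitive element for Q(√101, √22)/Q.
[Q(γ) : Q] = 4 (equivalently, Q(γ) = Q(√101, √22))

Obviously Q(γ) ⊆ Q(√101, √22), and [Q(√101, √22):Q] = 4 (since 101, 22 are distinct squarefree integers > 1 with 2222 not a perfect square). To show equality we compute the minimal polynomial of γ. From γ = √101 + √22: γ^2 = 101 + 2√(2222) + 22 = 123 + 2√(2222), so γ^2 - 123 = 2√(2222); squaring, (γ^2 - 123)^2 = 4·2222, i.e. γ^4 - 246γ^2 + 15129 - 8888 = 0, i.e. γ^4 - 246γ^2 + 6241 = 0. So γ is a root of x^4 - 246x^2 + 6241. This polynomial is irreducible over Q: it has no rational root (each ±√101 ± √22 is irrational), and any factorization into two quadratics over Q would force √(2222) ∈ Q (pairing opposite roots) or √101, √22 ∈ Q (other pairings), all impossible. Hence [Q(γ):Q] = 4 = [Q(√101, √22):Q], so Q(γ) = Q(√101, √22).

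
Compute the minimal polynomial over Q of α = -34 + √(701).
m_α(x) = x^2 + 68x + 455

From α + 34 = √(701), squaring gives (α + 34)^2 = 701, i.e. α^2 + 68α + 1156 = 701, so α^2 + 68α + 455 = 0. The discriminant of x^2 + 68x + 455 is (68)^2 - 4·(455) = 4624 - 1820 = 2804, and 4·(701) is not a perfect square in Q since 701 is squarefree and ≠ 1. Hence x^2 + 68x + 455 is irreducible over Q and is the minimal polynomial of α.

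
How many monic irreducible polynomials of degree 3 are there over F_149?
There are 1102600 monic irreducible polynomials of degree 3 over F_149

Each element of F_{149^3} that lies in no proper subfield is a root of exactly one monic irreducible of degree 3 over F_149, and each such polynomial has 3 distinct roots in F_{149^3}. By Möbius inversion the count is N_149(3) = (1/3) Σ_{d|3} μ(3/d) · 149^d = (1/3)(μ(3)·149^1 + μ(1)·149^3) = 3307800/3 = 1102600.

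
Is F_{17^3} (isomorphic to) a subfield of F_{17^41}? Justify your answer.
No: F_{17^3} is not a subfield of F_{17^41}

F_{p^m} embeds in F_{p^n} iff m | n. Here 3 ∤ 41 (since 41 = 13·3 + 2 with remainder 2 ≠ 0), so F_{17^3} is not a subfield of F_{17^41}. Equivalently: if it were, the tower law would give 3 = [F_{17^3}:F_17] dividing [F_{17^41}:F_17] = 41, contradiction.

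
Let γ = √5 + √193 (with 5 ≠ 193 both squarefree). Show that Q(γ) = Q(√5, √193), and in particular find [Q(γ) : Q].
[Q(γ) : Q] = 4 (equivalently, Q(γ) = Q(√5, √193))

Obviously Q(γ) ⊆ Q(√5, √193), and [Q(√5, √193):Q] = 4 (since 5, 193 are distinct squarefree integers > 1 with 965 not a perfect square). To show equality we compute the minimal polynomial of γ. From γ = √5 + √193: γ^2 = 5 + 2√(965) + 193 = 198 + 2√(965), so γ^2 - 198 = 2√(965); squaring, (γ^2 - 198)^2 = 4·965, i.e. γ^4 - 396γ^2 + 39204 - 3860 = 0, i.e. γ^4 - 396γ^2 + 35344 = 0. So γ is a root of x^4 - 396x^2 + 35344. This polynomial is irreducible over Q: it has no rational root (each ±√5 ± √193 is irrational), and any factorization into two quadratics over Q would force √(965) ∈ Q (pairing opposite roots) or √5, √193 ∈ Q (other pairings), all impossible. Hence [Q(γ):Q] = 4 = [Q(√5, √193):Q], so Q(γ) = Q(√5, √193).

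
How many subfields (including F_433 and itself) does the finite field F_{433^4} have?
F_{433^4} has 3 subfields

The subfields of F_{p^n} are exactly the fields F_{p^d} for d | n (each is the fixed field of the unique index-d subgroup of Gal(F_{p^n}/F_p) ≅ Z/nZ). The divisors of n = 4 are {1, 2, 4}, giving 3 subfields: F_{433^1}, F_{433^2}, F_{433^4}.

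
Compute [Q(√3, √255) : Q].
[Q(√3, √255) : Q] = 4

[Q(√3):Q] = 2 (min poly x^2 - 3, irreducible since 3 is squarefree > 1). For the top step, suppose √255 ∈ Q(√3), say √255 = c + d√3 with c, d ∈ Q. Squaring: 255 = c^2 + 3d^2 + 2cd√3. Since √3 ∉ Q this forces 2cd = 0. If d = 0 then √255 = c ∈ Q, contradicting 255 squarefree > 1. If c = 0 then 255 = 3d^2, so 3·255 = (3d)^2 is a perfect square in Q — but 3·255 = 765 is not a perfect square (since 3 and 255 are distinct squarefree integers). Contradiction. Hence √255 ∉ Q(√3), so x^2 - 255 stays irreducible over Q(√3) and [Q(√3, √255) : Q(√3)] = 2. By the tower law, [Q(√3, √255) : Q] = 2 · 2 = 4.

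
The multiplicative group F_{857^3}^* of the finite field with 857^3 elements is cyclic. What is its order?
|F_{857^3}^*| = 629422792

F_{857^3} has 857^3 = 629422793 elements; its multiplicative group consists of all nonzero elements, so |F_{857^3}^*| = 629422793 - 1 = 629422792. (It is cyclic since any finite subgroup of the multiplicative group of a field is cyclic.)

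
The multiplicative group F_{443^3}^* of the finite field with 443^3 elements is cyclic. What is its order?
|F_{443^3}^*| = 86938306

F_{443^3} has 443^3 = 86938307 elements; its multiplicative group consists of all nonzero elements, so |F_{443^3}^*| = 86938307 - 1 = 86938306. (It is cyclic since any finite subgroup of the multiplicative group of a field is cyclic.)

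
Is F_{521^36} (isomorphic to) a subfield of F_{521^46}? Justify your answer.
No: F_{521^36} is not a subfield of F_{521^46}

F_{p^m} embeds in F_{p^n} iff m | n. Here 36 ∤ 46 (since 46 = 1·36 + 10 with remainder 10 ≠ 0), so F_{521^36} is not a subfield of F_{521^46}. Equivalently: if it were, the tower law would give 36 = [F_{521^36}:F_521] dividing [F_{521^46}:F_521] = 46, contradiction.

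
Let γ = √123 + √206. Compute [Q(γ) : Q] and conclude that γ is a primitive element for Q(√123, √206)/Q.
[Q(γ) : Q] = 4 (equivalently, Q(γ) = Q(√123, √206))

Obviously Q(γ) ⊆ Q(√123, √206), and [Q(√123, √206):Q] = 4 (since 123, 206 are distinct squarefree integers > 1 with 25338 not a perfect square). To show equality we compute the minimal polynomial of γ. From γ = √123 + √206: γ^2 = 123 + 2√(25338) + 206 = 329 + 2√(25338), so γ^2 - 329 = 2√(25338); squaring, (γ^2 - 329)^2 = 4·25338, i.e. γ^4 - 658γ^2 + 108241 - 101352 = 0, i.e. γ^4 - 658γ^2 + 6889 = 0. So γ is a root of x^4 - 658x^2 + 6889. This polynomial is irreducible over Q: it has no rational root (each ±√123 ± √206 is irrational), and any factorization into two quadratics over Q would force √(25338) ∈ Q (pairing opposite roots) or √123, √206 ∈ Q (other pairings), all impossible. Hence [Q(γ):Q] = 4 = [Q(√123, √206):Q], so Q(γ) = Q(√123, √206).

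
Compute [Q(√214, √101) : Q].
[Q(√214, √101) : Q] = 4

[Q(√214):Q] = 2 (min poly x^2 - 214, irreducible since 214 is squarefree > 1). For the top step, suppose √101 ∈ Q(√214), say √101 = c + d√214 with c, d ∈ Q. Squaring: 101 = c^2 + 214d^2 + 2cd√214. Since √214 ∉ Q this forces 2cd = 0. If d = 0 then √101 = c ∈ Q, contradicting 101 squarefree > 1. If c = 0 then 101 = 214d^2, so 214·101 = (214d)^2 is a perfect square in Q — but 214·101 = 21614 is not a perfect square (since 214 and 101 are distinct squarefree integers). Contradiction. Hence √101 ∉ Q(√214), so x^2 - 101 stays irreducible over Q(√214) and [Q(√214, √101) : Q(√214)] = 2. By the tower law, [Q(√214, √101) : Q] = 2 · 2 = 4.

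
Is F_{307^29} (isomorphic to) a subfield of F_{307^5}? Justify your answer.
No: F_{307^29} is not a subfield of F_{307^5}

F_{p^m} embeds in F_{p^n} iff m | n. Here 29 ∤ 5 (since 5 = 0·29 + 5 with remainder 5 ≠ 0), so F_{307^29} is not a subfield of F_{307^5}. Equivalently: if it were, the tower law would give 29 = [F_{307^29}:F_307] dividing [F_{307^5}:F_307] = 5, contradiction.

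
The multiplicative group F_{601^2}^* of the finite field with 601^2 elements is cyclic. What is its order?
|F_{601^2}^*| = 361200

F_{601^2} has 601^2 = 361201 elements; its multiplicative group consists of all nonzero elements, so |F_{601^2}^*| = 361201 - 1 = 361200. (It is cyclic since any finite subgroup of the multiplicative group of a field is cyclic.)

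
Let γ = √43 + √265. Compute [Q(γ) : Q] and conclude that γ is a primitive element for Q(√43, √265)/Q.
[Q(γ) : Q] = 4 (equivalently, Q(γ) = Q(√43, √265))

Obviously Q(γ) ⊆ Q(√43, √265), and [Q(√43, √265):Q] = 4 (since 43, 265 are distinct squarefree integers > 1 with 11395 not a perfect square). To show equality we compute the minimal polynomial of γ. From γ = √43 + √265: γ^2 = 43 + 2√(11395) + 265 = 308 + 2√(11395), so γ^2 - 308 = 2√(11395); squaring, (γ^2 - 308)^2 = 4·11395, i.e. γ^4 - 616γ^2 + 94864 - 45580 = 0, i.e. γ^4 - 616γ^2 + 49284 = 0. So γ is a root of x^4 - 616x^2 + 49284. This polynomial is irreducible over Q: it has no rational root (each ±√43 ± √265 is irrational), and any factorization into two quadratics over Q would force √(11395) ∈ Q (pairing opposite roots) or √43, √265 ∈ Q (other pairings), all impossible. Hence [Q(γ):Q] = 4 = [Q(√43, √265):Q], so Q(γ) = Q(√43, √265).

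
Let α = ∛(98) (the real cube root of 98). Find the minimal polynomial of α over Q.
m_α(x) = x^3 - 98

α satisfies α^3 = 98, so x^3 - 98 annihilates α. By the rational root test, a rational root p/q (in lowest terms) of x^3 - 98 would satisfy p^3 = 98 q^3, forcing q = 1 and p^3 = 98; but 98 is not a perfect cube, contradiction. A monic cubic over Q with no rational root is irreducible (any nontrivial factorization would include a linear factor). Hence x^3 - 98 is the minimal polynomial of α, and in particular [Q(α):Q] = 3.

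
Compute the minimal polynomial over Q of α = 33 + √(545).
m_α(x) = x^2 - 66x + 544

From α - 33 = √(545), squaring gives (α - 33)^2 = 545, i.e. α^2 - 66α + 1089 = 545, so α^2 - 66α + 544 = 0. The discriminant of x^2 - 66x + 544 is (-66)^2 - 4·(544) = 4356 - 2176 = 2180, and 4·(545) is not a perfect square in Q since 545 is squarefree and ≠ 1. Hence x^2 - 66x + 544 is irreducible over Q and is the minimal polynomial of α.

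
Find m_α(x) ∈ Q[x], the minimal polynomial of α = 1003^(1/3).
m_α(x) = x^3 - 1003

α satisfies α^3 = 1003, so x^3 - 1003 annihilates α. By the rational root test, a rational root p/q (in lowest terms) of x^3 - 1003 would satisfy p^3 = 1003 q^3, forcing q = 1 and p^3 = 1003; but 1003 is not a perfect cube, contradiction. A monic cubic over Q with no rational root is irreducible (any nontrivial factorization would include a linear factor). Hence x^3 - 1003 is the minimal polynomial of α, and in particular [Q(α):Q] = 3.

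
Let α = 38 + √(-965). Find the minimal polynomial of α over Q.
m_α(x) = x^2 - 76x + 2409

From α - 38 = √(-965), squaring gives (α - 38)^2 = -965, i.e. α^2 - 76α + 1444 = -965, so α^2 - 76α + 2409 = 0. The discriminant of x^2 - 76x + 2409 is (-76)^2 - 4·(2409) = 5776 - 9636 = -3860, and 4·(-965) is not a perfect square in Q since -965 is squarefree and ≠ 1. Hence x^2 - 76x + 2409 is irreducible over Q and is the minimal polynomial of α.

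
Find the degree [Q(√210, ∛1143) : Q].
[Q(√210, ∛1143) : Q] = 6

Let L = Q(√210, ∛1143). Since Q(√210) ⊂ L and [Q(√210):Q] = 2, the tower law gives 2 | [L:Q]. Likewise Q(∛1143) ⊂ L with [Q(∛1143):Q] = 3 (because 1143 is not a perfect cube), so 3 | [L:Q]. As gcd(2,3) = 1, [L:Q] is divisible by 6. Conversely L is generated over Q by √210 and ∛1143, so [L:Q] ≤ 2·3 = 6. Therefore [Q(√210, ∛1143) : Q] = 6.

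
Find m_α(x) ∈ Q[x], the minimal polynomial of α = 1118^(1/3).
m_α(x) = x^3 - 1118

α satisfies α^3 = 1118, so x^3 - 1118 annihilates α. By the rational root test, a rational root p/q (in lowest terms) of x^3 - 1118 would satisfy p^3 = 1118 q^3, forcing q = 1 and p^3 = 1118; but 1118 is not a perfect cube, contradiction. A monic cubic over Q with no rational root is irreducible (any nontrivial factorization would include a linear factor). Hence x^3 - 1118 is the minimal polynomial of α, and in particular [Q(α):Q] = 3.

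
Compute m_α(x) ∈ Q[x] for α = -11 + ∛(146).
m_α(x) = x^3 + 33x^2 + 363x + 1185

Set β = α + 11 = ∛(146), so β^3 = 146. Then (α + 11)^3 - 146 = 0, i.e. α is a root of g(x) = (x + 11)^3 - 146 = x^3 + 33x^2 + 363x + 1185. Since g(x) = h(x + 11) where h(x) = x^3 - 146, and h is irreducible over Q (because 146 is not a perfect cube, so h has no rational root, and a monic cubic with no rational root is irreducible), g is also irreducible (irreducibility is preserved under the substitution x → x + 11). Hence m_α(x) = x^3 + 33x^2 + 363x + 1185.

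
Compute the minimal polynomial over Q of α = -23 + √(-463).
m_α(x) = x^2 + 46x + 992

From α + 23 = √(-463), squaring gives (α + 23)^2 = -463, i.e. α^2 + 46α + 529 = -463, so α^2 + 46α + 992 = 0. The discriminant of x^2 + 46x + 992 is (46)^2 - 4·(992) = 2116 - 3968 = -1852, and 4·(-463) is not a perfect square in Q since -463 is squarefree and ≠ 1. Hence x^2 + 46x + 992 is irreducible over Q and is the minimal polynomial of α.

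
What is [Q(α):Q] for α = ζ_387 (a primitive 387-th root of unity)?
[Q(α):Q] = 252

The minimal polynomial of ζ_387 over Q is the 387-th cyclotomic polynomial Φ_387(x), which is irreducible over Q and has degree φ(387) = 252. Hence [Q(α):Q] = φ(387) = 252.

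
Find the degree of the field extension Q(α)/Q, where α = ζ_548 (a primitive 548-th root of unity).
[Q(α):Q] = 272

The minimal polynomial of ζ_548 over Q is the 548-th cyclotomic polynomial Φ_548(x), which is irreducible over Q and has degree φ(548) = 272. Hence [Q(α):Q] = φ(548) = 272.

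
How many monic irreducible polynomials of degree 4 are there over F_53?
There are 1971918 monic irreducible polynomials of degree 4 over F_53

Each element of F_{53^4} that lies in no proper subfield is a root of exactly one monic irreducible of degree 4 over F_53, and each such polynomial has 4 distinct roots in F_{53^4}. By Möbius inversion the count is N_53(4) = (1/4) Σ_{d|4} μ(4/d) · 53^d = (1/4)(μ(4)·53^1 + μ(2)·53^2 + μ(1)·53^4) = 7887672/4 = 1971918.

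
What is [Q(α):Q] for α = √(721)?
[Q(α):Q] = 2

[Q(α):Q] equals the degree of the minimal polynomial of α. Here α^2 = 721 and x^2 - 721 is irreducible (d = 721 is squarefree, ≠ 1, hence not a square), so deg(m_α) = 2. Thus [Q(α):Q] = 2.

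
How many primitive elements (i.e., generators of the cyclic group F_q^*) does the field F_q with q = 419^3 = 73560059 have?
There are φ(73560058) = 29237760 primitive elements

F_q^* is cyclic of order q - 1 = 73560058. A cyclic group of order m has exactly φ(m) generators. Here m = 73560058 = 2 · 11 · 13 · 19 · 13537, so the number of primitive elements is φ(73560058) = 29237760.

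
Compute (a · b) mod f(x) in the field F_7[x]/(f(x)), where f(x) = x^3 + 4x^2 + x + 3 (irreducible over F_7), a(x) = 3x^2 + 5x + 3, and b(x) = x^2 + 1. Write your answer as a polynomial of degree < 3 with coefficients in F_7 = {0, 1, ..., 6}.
a · b ≡ 3x^2 + 3x + 3 (mod f(x))

Multiply in F_7[x]: a(x)·b(x) = (3x^2 + 5x + 3)·(x^2 + 1) = 3x^4 + 5x^3 + 6x^2 + 5x + 3. This has degree ≥ 3, so divide by f(x) over F_7: 3x^4 + 5x^3 + 6x^2 + 5x + 3 = (3x)·(x^3 + 4x^2 + x + 3) + (3x^2 + 3x + 3). Hence a·b ≡ 3x^2 + 3x + 3 (mod f). (F_7[x]/(f) is a field with 7^3 = 343 elements since f is irreducible of degree 3.)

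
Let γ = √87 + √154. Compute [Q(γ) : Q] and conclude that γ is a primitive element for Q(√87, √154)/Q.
[Q(γ) : Q] = 4 (equivalently, Q(γ) = Q(√87, √154))

Obviously Q(γ) ⊆ Q(√87, √154), and [Q(√87, √154):Q] = 4 (since 87, 154 are distinct squarefree integers > 1 with 13398 not a perfect square). To show equality we compute the minimal polynomial of γ. From γ = √87 + √154: γ^2 = 87 + 2√(13398) + 154 = 241 + 2√(13398), so γ^2 - 241 = 2√(13398); squaring, (γ^2 - 241)^2 = 4·13398, i.e. γ^4 - 482γ^2 + 58081 - 53592 = 0, i.e. γ^4 - 482γ^2 + 4489 = 0. So γ is a root of x^4 - 482x^2 + 4489. This polynomial is irreducible over Q: it has no rational root (each ±√87 ± √154 is irrational), and any factorization into two quadratics over Q would force √(13398) ∈ Q (pairing opposite roots) or √87, √154 ∈ Q (other pairings), all impossible. Hence [Q(γ):Q] = 4 = [Q(√87, √154):Q], so Q(γ) = Q(√87, √154).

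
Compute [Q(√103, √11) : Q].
[Q(√103, √11) : Q] = 4

[Q(√103):Q] = 2 (min poly x^2 - 103, irreducible since 103 is squarefree > 1). For the top step, suppose √11 ∈ Q(√103), say √11 = c + d√103 with c, d ∈ Q. Squaring: 11 = c^2 + 103d^2 + 2cd√103. Since √103 ∉ Q this forces 2cd = 0. If d = 0 then √11 = c ∈ Q, contradicting 11 squarefree > 1. If c = 0 then 11 = 103d^2, so 103·11 = (103d)^2 is a perfect square in Q — but 103·11 = 1133 is not a perfect square (since 103 and 11 are distinct squarefree integers). Contradiction. Hence √11 ∉ Q(√103), so x^2 - 11 stays irreducible over Q(√103) and [Q(√103, √11) : Q(√103)] = 2. By the tower law, [Q(√103, √11) : Q] = 2 · 2 = 4.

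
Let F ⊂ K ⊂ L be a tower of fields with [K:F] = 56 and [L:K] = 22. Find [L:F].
[L:F] = 1232

The tower law says that for any tower of field extensions F ⊂ K ⊂ L with finite degrees, [L:F] = [L:K] · [K:F]. Here this gives [L:F] = 22 · 56 = 1232.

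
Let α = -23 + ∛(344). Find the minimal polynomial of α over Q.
m_α(x) = x^3 + 69x^2 + 1587x + 11823

Set β = α + 23 = ∛(344), so β^3 = 344. Then (α + 23)^3 - 344 = 0, i.e. α is a root of g(x) = (x + 23)^3 - 344 = x^3 + 69x^2 + 1587x + 11823. Since g(x) = h(x + 23) where h(x) = x^3 - 344, and h is irreducible over Q (because 344 is not a perfect cube, so h has no rational root, and a monic cubic with no rational root is irreducible), g is also irreducible (irreducibility is preserved under the substitution x → x + 23). Hence m_α(x) = x^3 + 69x^2 + 1587x + 11823.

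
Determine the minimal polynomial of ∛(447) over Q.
m_α(x) = x^3 - 447

α satisfies α^3 = 447, so x^3 - 447 annihilates α. By the rational root test, a rational root p/q (in lowest terms) of x^3 - 447 would satisfy p^3 = 447 q^3, forcing q = 1 and p^3 = 447; but 447 is not a perfect cube, contradiction. A monic cubic over Q with no rational root is irreducible (any nontrivial factorization would include a linear factor). Hence x^3 - 447 is the minimal polynomial of α, and in particular [Q(α):Q] = 3.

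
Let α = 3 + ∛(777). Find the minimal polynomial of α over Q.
m_α(x) = x^3 - 9x^2 + 27x - 804

Set β = α - 3 = ∛(777), so β^3 = 777. Then (α - 3)^3 - 777 = 0, i.e. α is a root of g(x) = (x - 3)^3 - 777 = x^3 - 9x^2 + 27x - 804. Since g(x) = h(x - 3) where h(x) = x^3 - 777, and h is irreducible over Q (because 777 is not a perfect cube, so h has no rational root, and a monic cubic with no rational root is irreducible), g is also irreducible (irreducibility is preserved under the substitution x → x - 3). Hence m_α(x) = x^3 - 9x^2 + 27x - 804.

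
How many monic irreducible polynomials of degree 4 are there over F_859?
There are 136116908070 monic irreducible polynomials of degree 4 over F_859

Each element of F_{859^4} that lies in no proper subfield is a root of exactly one monic irreducible of degree 4 over F_859, and each such polynomial has 4 distinct roots in F_{859^4}. By Möbius inversion the count is N_859(4) = (1/4) Σ_{d|4} μ(4/d) · 859^d = (1/4)(μ(4)·859^1 + μ(2)·859^2 + μ(1)·859^4) = 544467632280/4 = 136116908070.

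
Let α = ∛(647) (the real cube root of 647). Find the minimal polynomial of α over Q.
m_α(x) = x^3 - 647

α satisfies α^3 = 647, so x^3 - 647 annihilates α. By the rational root test, a rational root p/q (in lowest terms) of x^3 - 647 would satisfy p^3 = 647 q^3, forcing q = 1 and p^3 = 647; but 647 is not a perfect cube, contradiction. A monic cubic over Q with no rational root is irreducible (any nontrivial factorization would include a linear factor). Hence x^3 - 647 is the minimal polynomial of α, and in particular [Q(α):Q] = 3.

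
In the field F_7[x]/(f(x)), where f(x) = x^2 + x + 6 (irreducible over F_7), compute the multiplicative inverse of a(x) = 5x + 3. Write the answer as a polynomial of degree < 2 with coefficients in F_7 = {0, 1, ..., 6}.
a(x)^(-1) ≡ 4x + 3 (mod f(x))

Since f is irreducible over F_7, F_7[x]/(f) is a field and a(x) ≠ 0 has an inverse. Apply the extended Euclidean algorithm to f(x) and a(x) in F_7[x]: f(x) = (3x + 4)·a(x) + (1). The last nonzero remainder is the constant 1 = gcd(f, a) in F_7. Back-substituting through the division chain expresses 1 = s(x)·a(x) + t(x)·f(x) with s(x) ≡ 4x + 3 (mod f), so a(x)^(-1) ≡ s(x) = 4x + 3 (mod f). Check: (5x + 3)·(4x + 3) = 6x^2 + 6x + 2 ≡ 1 (mod x^2 + x + 6).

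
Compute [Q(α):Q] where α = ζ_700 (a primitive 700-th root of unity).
[Q(α):Q] = 240

The minimal polynomial of ζ_700 over Q is the 700-th cyclotomic polynomial Φ_700(x), which is irreducible over Q and has degree φ(700) = 240. Hence [Q(α):Q] = φ(700) = 240.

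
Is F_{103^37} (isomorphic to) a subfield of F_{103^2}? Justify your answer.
No: F_{103^37} is not a subfield of F_{103^2}

F_{p^m} embeds in F_{p^n} iff m | n. Here 37 ∤ 2 (since 2 = 0·37 + 2 with remainder 2 ≠ 0), so F_{103^37} is not a subfield of F_{103^2}. Equivalently: if it were, the tower law would give 37 = [F_{103^37}:F_103] dividing [F_{103^2}:F_103] = 2, contradiction.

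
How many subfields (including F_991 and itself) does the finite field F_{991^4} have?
F_{991^4} has 3 subfields

The subfields of F_{p^n} are exactly the fields F_{p^d} for d | n (each is the fixed field of the unique index-d subgroup of Gal(F_{p^n}/F_p) ≅ Z/nZ). The divisors of n = 4 are {1, 2, 4}, giving 3 subfields: F_{991^1}, F_{991^2}, F_{991^4}.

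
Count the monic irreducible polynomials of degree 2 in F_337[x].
There are 56616 monic irreducible polynomials of degree 2 over F_337

Each element of F_{337^2} that lies in no proper subfield is a root of exactly one monic irreducible of degree 2 over F_337, and each such polynomial has 2 distinct roots in F_{337^2}. By Möbius inversion the count is N_337(2) = (1/2) Σ_{d|2} μ(2/d) · 337^d = (1/2)(μ(2)·337^1 + μ(1)·337^2) = 113232/2 = 56616.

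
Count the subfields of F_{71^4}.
F_{71^4} has 3 subfields

The subfields of F_{p^n} are exactly the fields F_{p^d} for d | n (each is the fixed field of the unique index-d subgroup of Gal(F_{p^n}/F_p) ≅ Z/nZ). The divisors of n = 4 are {1, 2, 4}, giving 3 subfields: F_{71^1}, F_{71^2}, F_{71^4}.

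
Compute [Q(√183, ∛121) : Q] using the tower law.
[Q(√183, ∛121) : Q] = 6

Let L = Q(√183, ∛121). Since Q(√183) ⊂ L and [Q(√183):Q] = 2, the tower law gives 2 | [L:Q]. Likewise Q(∛121) ⊂ L with [Q(∛121):Q] = 3 (because 121 is not a perfect cube), so 3 | [L:Q]. As gcd(2,3) = 1, [L:Q] is divisible by 6. Conversely L is generated over Q by √183 and ∛121, so [L:Q] ≤ 2·3 = 6. Therefore [Q(√183, ∛121) : Q] = 6.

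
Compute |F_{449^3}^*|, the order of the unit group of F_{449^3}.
|F_{449^3}^*| = 90518848

F_{449^3} has 449^3 = 90518849 elements; its multiplicative group consists of all nonzero elements, so |F_{449^3}^*| = 90518849 - 1 = 90518848. (It is cyclic since any finite subgroup of the multiplicative group of a field is cyclic.)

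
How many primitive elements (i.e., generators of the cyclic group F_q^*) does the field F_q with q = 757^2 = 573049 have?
There are φ(573048) = 163296 primitive elements

F_q^* is cyclic of order q - 1 = 573048. A cyclic group of order m has exactly φ(m) generators. Here m = 573048 = 2^3 · 3^3 · 7 · 379, so the number of primitive elements is φ(573048) = 163296.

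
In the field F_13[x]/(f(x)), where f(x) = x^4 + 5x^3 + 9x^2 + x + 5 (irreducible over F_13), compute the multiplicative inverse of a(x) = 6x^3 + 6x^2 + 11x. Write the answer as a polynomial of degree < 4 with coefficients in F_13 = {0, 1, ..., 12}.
a(x)^(-1) ≡ 2x^3 + 3x^2 + 11x + 1 (mod f(x))

Since f is irreducible over F_13, F_13[x]/(f) is a field and a(x) ≠ 0 has an inverse. Apply the extended Euclidean algorithm to f(x) and a(x) in F_13[x]: f(x) = (11x + 5)·a(x) + (x^2 + 11x + 5);  a(x) = (6x + 5)·(x^2 + 11x + 5) + (4x + 1);  (x^2 + 11x + 5) = (10x + 10)·(4x + 1) + (8). The last nonzero remainder is the constant 8 = gcd(f, a) in F_13. Back-substituting through the division chain expresses 8 = s(x)·a(x) + t(x)·f(x) with s(x) ≡ 3x^3 + 11x^2 + 10x + 8 (mod f), so (3x^3 + 11x^2 + 10x + 8)·a(x) ≡ 8 (mod f). Multiplying by 8^(-1) ≡ 5 in F_13 gives a(x)^(-1) ≡ 5·(3x^3 + 11x^2 + 10x + 8) ≡ 2x^3 + 3x^2 + 11x + 1 (mod f). Check: (6x^3 + 6x^2 + 11x)·(2x^3 + 3x^2 + 11x + 1) = 12x^6 + 4x^5 + 2x^4 + x^3 + 10x^2 + 11x ≡ 1 (mod x^4 + 5x^3 + 9x^2 + x + 5).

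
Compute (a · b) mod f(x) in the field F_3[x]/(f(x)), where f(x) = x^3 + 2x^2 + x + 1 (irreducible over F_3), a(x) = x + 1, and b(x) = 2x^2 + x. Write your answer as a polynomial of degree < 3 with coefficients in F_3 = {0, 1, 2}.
a · b ≡ 2x^2 + 2x + 1 (mod f(x))

Multiply in F_3[x]: a(x)·b(x) = (x + 1)·(2x^2 + x) = 2x^3 + x. This has degree ≥ 3, so divide by f(x) over F_3: 2x^3 + x = (2)·(x^3 + 2x^2 + x + 1) + (2x^2 + 2x + 1). Hence a·b ≡ 2x^2 + 2x + 1 (mod f). (F_3[x]/(f) is a field with 3^3 = 27 elements since f is irreducible of degree 3.)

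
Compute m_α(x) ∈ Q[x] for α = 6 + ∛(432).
m_α(x) = x^3 - 18x^2 + 108x - 648

Set β = α - 6 = ∛(432), so β^3 = 432. Then (α - 6)^3 - 432 = 0, i.e. α is a root of g(x) = (x - 6)^3 - 432 = x^3 - 18x^2 + 108x - 648. Since g(x) = h(x - 6) where h(x) = x^3 - 432, and h is irreducible over Q (because 432 is not a perfect cube, so h has no rational root, and a monic cubic with no rational root is irreducible), g is also irreducible (irreducibility is preserved under the substitution x → x - 6). Hence m_α(x) = x^3 - 18x^2 + 108x - 648.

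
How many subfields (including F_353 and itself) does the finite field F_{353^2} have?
F_{353^2} has 2 subfields

The subfields of F_{p^n} are exactly the fields F_{p^d} for d | n (each is the fixed field of the unique index-d subgroup of Gal(F_{p^n}/F_p) ≅ Z/nZ). The divisors of n = 2 are {1, 2}, giving 2 subfields: F_{353^1}, F_{353^2}.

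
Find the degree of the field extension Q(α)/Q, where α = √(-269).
[Q(α):Q] = 2

[Q(α):Q] equals the degree of the minimal polynomial of α. Here α^2 = -269 and x^2 + 269 is irreducible (d = -269 is squarefree, ≠ 1, hence not a square), so deg(m_α) = 2. Thus [Q(α):Q] = 2.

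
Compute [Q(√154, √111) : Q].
[Q(√154, √111) : Q] = 4

[Q(√154):Q] = 2 (min poly x^2 - 154, irreducible since 154 is squarefree > 1). For the top step, suppose √111 ∈ Q(√154), say √111 = c + d√154 with c, d ∈ Q. Squaring: 111 = c^2 + 154d^2 + 2cd√154. Since √154 ∉ Q this forces 2cd = 0. If d = 0 then √111 = c ∈ Q, contradicting 111 squarefree > 1. If c = 0 then 111 = 154d^2, so 154·111 = (154d)^2 is a perfect square in Q — but 154·111 = 17094 is not a perfect square (since 154 and 111 are distinct squarefree integers). Contradiction. Hence √111 ∉ Q(√154), so x^2 - 111 stays irreducible over Q(√154) and [Q(√154, √111) : Q(√154)] = 2. By the tower law, [Q(√154, √111) : Q] = 2 · 2 = 4.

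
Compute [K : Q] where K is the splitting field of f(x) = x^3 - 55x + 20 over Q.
[K : Q] = 6

By the rational root test, any rational root of the monic integer polynomial f(x) = x^3 - 55x + 20 must be an integer dividing the constant term 20, i.e. one of ±{1, 2, 4, 5, 10, 20}. Evaluating: f(1) = -34, f(-1) = 74, f(2) = -82, f(-2) = 122, f(4) = -136, f(-4) = 176, f(5) = -130, f(-5) = 170, f(10) = 470, f(-10) = -430, f(20) = 6920, f(-20) = -6880; none is 0, so f has no rational root and is therefore irreducible over Q (a cubic with no linear factor over a field is irreducible). For an irreducible cubic, the Galois group is A_3 or S_3 according as the discriminant disc(f) = -4a^3 - 27b^2 = -4·(-55)^3 - 27·(20)^2 = 654700 is or is not a square in Q. Here disc(f) = 654700 is not a perfect square in Q, so the Galois group of f over Q is not contained in A_3 and must be all of S_3. The splitting field has degree |S_3| = 6 over Q, so [K : Q] = 6.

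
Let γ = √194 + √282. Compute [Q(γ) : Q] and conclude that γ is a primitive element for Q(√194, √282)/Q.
[Q(γ) : Q] = 4 (equivalently, Q(γ) = Q(√194, √282))

Obviously Q(γ) ⊆ Q(√194, √282), and [Q(√194, √282):Q] = 4 (since 194, 282 are distinct squarefree integers > 1 with 54708 not a perfect square). To show equality we compute the minimal polynomial of γ. From γ = √194 + √282: γ^2 = 194 + 2√(54708) + 282 = 476 + 2√(54708), so γ^2 - 476 = 2√(54708); squaring, (γ^2 - 476)^2 = 4·54708, i.e. γ^4 - 952γ^2 + 226576 - 218832 = 0, i.e. γ^4 - 952γ^2 + 7744 = 0. So γ is a root of x^4 - 952x^2 + 7744. This polynomial is irreducible over Q: it has no rational root (each ±√194 ± √282 is irrational), and any factorization into two quadratics over Q would force √(54708) ∈ Q (pairing opposite roots) or √194, √282 ∈ Q (other pairings), all impossible. Hence [Q(γ):Q] = 4 = [Q(√194, √282):Q], so Q(γ) = Q(√194, √282).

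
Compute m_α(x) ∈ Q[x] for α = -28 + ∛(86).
m_α(x) = x^3 + 84x^2 + 2352x + 21866

Set β = α + 28 = ∛(86), so β^3 = 86. Then (α + 28)^3 - 86 = 0, i.e. α is a root of g(x) = (x + 28)^3 - 86 = x^3 + 84x^2 + 2352x + 21866. Since g(x) = h(x + 28) where h(x) = x^3 - 86, and h is irreducible over Q (because 86 is not a perfect cube, so h has no rational root, and a monic cubic with no rational root is irreducible), g is also irreducible (irreducibility is preserved under the substitution x → x + 28). Hence m_α(x) = x^3 + 84x^2 + 2352x + 21866.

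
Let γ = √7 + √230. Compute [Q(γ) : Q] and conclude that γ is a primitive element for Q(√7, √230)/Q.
[Q(γ) : Q] = 4 (equivalently, Q(γ) = Q(√7, √230))

Obviously Q(γ) ⊆ Q(√7, √230), and [Q(√7, √230):Q] = 4 (since 7, 230 are distinct squarefree integers > 1 with 1610 not a perfect square). To show equality we compute the minimal polynomial of γ. From γ = √7 + √230: γ^2 = 7 + 2√(1610) + 230 = 237 + 2√(1610), so γ^2 - 237 = 2√(1610); squaring, (γ^2 - 237)^2 = 4·1610, i.e. γ^4 - 474γ^2 + 56169 - 6440 = 0, i.e. γ^4 - 474γ^2 + 49729 = 0. So γ is a root of x^4 - 474x^2 + 49729. This polynomial is irreducible over Q: it has no rational root (each ±√7 ± √230 is irrational), and any factorization into two quadratics over Q would force √(1610) ∈ Q (pairing opposite roots) or √7, √230 ∈ Q (other pairings), all impossible. Hence [Q(γ):Q] = 4 = [Q(√7, √230):Q], so Q(γ) = Q(√7, √230).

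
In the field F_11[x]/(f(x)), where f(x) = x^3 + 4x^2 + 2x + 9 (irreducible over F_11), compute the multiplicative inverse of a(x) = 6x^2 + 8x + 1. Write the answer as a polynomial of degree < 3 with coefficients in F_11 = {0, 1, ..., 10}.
a(x)^(-1) ≡ 9x^2 + 3x (mod f(x))

Since f is irreducible over F_11, F_11[x]/(f) is a field and a(x) ≠ 0 has an inverse. Apply the extended Euclidean algorithm to f(x) and a(x) in F_11[x]: f(x) = (2x + 9)·a(x) + (5x);  a(x) = (10x + 6)·(5x) + (1). The last nonzero remainder is the constant 1 = gcd(f, a) in F_11. Back-substituting through the division chain expresses 1 = s(x)·a(x) + t(x)·f(x) with s(x) ≡ 9x^2 + 3x (mod f), so a(x)^(-1) ≡ s(x) = 9x^2 + 3x (mod f). Check: (6x^2 + 8x + 1)·(9x^2 + 3x) = 10x^4 + 2x^3 + 3x ≡ 1 (mod x^3 + 4x^2 + 2x + 9).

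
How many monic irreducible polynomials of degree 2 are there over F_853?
There are 363378 monic irreducible polynomials of degree 2 over F_853

Each element of F_{853^2} that lies in no proper subfield is a root of exactly one monic irreducible of degree 2 over F_853, and each such polynomial has 2 distinct roots in F_{853^2}. By Möbius inversion the count is N_853(2) = (1/2) Σ_{d|2} μ(2/d) · 853^d = (1/2)(μ(2)·853^1 + μ(1)·853^2) = 726756/2 = 363378.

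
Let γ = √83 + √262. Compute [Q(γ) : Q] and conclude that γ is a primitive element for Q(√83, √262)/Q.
[Q(γ) : Q] = 4 (equivalently, Q(γ) = Q(√83, √262))

Obviously Q(γ) ⊆ Q(√83, √262), and [Q(√83, √262):Q] = 4 (since 83, 262 are distinct squarefree integers > 1 with 21746 not a perfect square). To show equality we compute the minimal polynomial of γ. From γ = √83 + √262: γ^2 = 83 + 2√(21746) + 262 = 345 + 2√(21746), so γ^2 - 345 = 2√(21746); squaring, (γ^2 - 345)^2 = 4·21746, i.e. γ^4 - 690γ^2 + 119025 - 86984 = 0, i.e. γ^4 - 690γ^2 + 32041 = 0. So γ is a root of x^4 - 690x^2 + 32041. This polynomial is irreducible over Q: it has no rational root (each ±√83 ± √262 is irrational), and any factorization into two quadratics over Q would force √(21746) ∈ Q (pairing opposite roots) or √83, √262 ∈ Q (other pairings), all impossible. Hence [Q(γ):Q] = 4 = [Q(√83, √262):Q], so Q(γ) = Q(√83, √262).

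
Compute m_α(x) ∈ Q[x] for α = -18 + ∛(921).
m_α(x) = x^3 + 54x^2 + 972x + 4911

Set β = α + 18 = ∛(921), so β^3 = 921. Then (α + 18)^3 - 921 = 0, i.e. α is a root of g(x) = (x + 18)^3 - 921 = x^3 + 54x^2 + 972x + 4911. Since g(x) = h(x + 18) where h(x) = x^3 - 921, and h is irreducible over Q (because 921 is not a perfect cube, so h has no rational root, and a monic cubic with no rational root is irreducible), g is also irreducible (irreducibility is preserved under the substitution x → x + 18). Hence m_α(x) = x^3 + 54x^2 + 972x + 4911.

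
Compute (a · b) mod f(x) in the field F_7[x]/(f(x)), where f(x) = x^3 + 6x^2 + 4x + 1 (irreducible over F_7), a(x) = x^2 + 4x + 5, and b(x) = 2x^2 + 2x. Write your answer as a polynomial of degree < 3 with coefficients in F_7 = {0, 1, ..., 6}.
a · b ≡ x^2 + 2x + 2 (mod f(x))

Multiply in F_7[x]: a(x)·b(x) = (x^2 + 4x + 5)·(2x^2 + 2x) = 2x^4 + 3x^3 + 4x^2 + 3x. This has degree ≥ 3, so divide by f(x) over F_7: 2x^4 + 3x^3 + 4x^2 + 3x = (2x + 5)·(x^3 + 6x^2 + 4x + 1) + (x^2 + 2x + 2). Hence a·b ≡ x^2 + 2x + 2 (mod f). (F_7[x]/(f) is a field with 7^3 = 343 elements since f is irreducible of degree 3.)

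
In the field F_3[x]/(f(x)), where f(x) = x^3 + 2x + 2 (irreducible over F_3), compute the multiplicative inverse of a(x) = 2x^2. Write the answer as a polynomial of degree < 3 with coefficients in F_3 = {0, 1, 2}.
a(x)^(-1) ≡ x^2 + 2x + 2 (mod f(x))

Since f is irreducible over F_3, F_3[x]/(f) is a field and a(x) ≠ 0 has an inverse. Apply the extended Euclidean algorithm to f(x) and a(x) in F_3[x]: f(x) = (2x)·a(x) + (2x + 2);  a(x) = (x + 2)·(2x + 2) + (2). The last nonzero remainder is the constant 2 = gcd(f, a) in F_3. Back-substituting through the division chain expresses 2 = s(x)·a(x) + t(x)·f(x) with s(x) ≡ 2x^2 + x + 1 (mod f), so (2x^2 + x + 1)·a(x) ≡ 2 (mod f). Multiplying by 2^(-1) ≡ 2 in F_3 gives a(x)^(-1) ≡ 2·(2x^2 + x + 1) ≡ x^2 + 2x + 2 (mod f). Check: (2x^2)·(x^2 + 2x + 2) = 2x^4 + x^3 + x^2 ≡ 1 (mod x^3 + 2x + 2).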